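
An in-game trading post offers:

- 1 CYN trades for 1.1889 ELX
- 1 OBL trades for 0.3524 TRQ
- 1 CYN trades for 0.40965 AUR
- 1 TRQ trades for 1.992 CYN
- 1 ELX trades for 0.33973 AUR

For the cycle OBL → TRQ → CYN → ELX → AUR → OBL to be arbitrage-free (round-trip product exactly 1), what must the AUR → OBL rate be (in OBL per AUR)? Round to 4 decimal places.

Known legs of the cycle: 0.3524 × 1.992 × 1.1889 × 0.33973 = 0.2835335529180576
For no arbitrage the full-cycle product must be 1, so the missing rate is 1 / 0.2835335529180576 ≈ 3.526919.

3.5269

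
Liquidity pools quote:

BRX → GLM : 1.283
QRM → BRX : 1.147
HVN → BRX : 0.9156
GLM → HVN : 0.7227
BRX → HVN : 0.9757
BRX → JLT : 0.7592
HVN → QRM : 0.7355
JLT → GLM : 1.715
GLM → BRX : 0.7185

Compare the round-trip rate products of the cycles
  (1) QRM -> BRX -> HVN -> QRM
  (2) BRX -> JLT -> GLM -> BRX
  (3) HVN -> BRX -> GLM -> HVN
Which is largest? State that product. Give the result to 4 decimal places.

0.9355

(1) 1.147 × 0.9757 × 0.7355 = 0.82312
(2) 0.7592 × 1.715 × 0.7185 = 0.93551
(3) 0.9156 × 1.283 × 0.7227 = 0.84897
Highest is cycle (2) at 0.9355 (≤1, no arbitrage).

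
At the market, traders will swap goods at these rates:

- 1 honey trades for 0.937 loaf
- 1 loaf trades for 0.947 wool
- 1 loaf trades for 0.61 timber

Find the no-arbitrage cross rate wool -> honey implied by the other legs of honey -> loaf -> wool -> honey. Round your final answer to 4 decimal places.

Known legs of the cycle: 0.937 × 0.947 = 0.887339
For no arbitrage the full-cycle product must be 1, so the missing rate is 1 / 0.887339 ≈ 1.126965.

1.1270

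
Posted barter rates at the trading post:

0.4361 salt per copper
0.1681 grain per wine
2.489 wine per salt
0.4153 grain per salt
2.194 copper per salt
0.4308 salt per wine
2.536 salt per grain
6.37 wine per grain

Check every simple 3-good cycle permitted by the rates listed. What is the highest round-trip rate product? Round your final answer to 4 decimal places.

1.1397

wine→salt→grain→wine: 0.4308 × 0.4153 × 6.37 = 1.13966
wine→grain→salt→wine: 0.1681 × 2.536 × 2.489 = 1.06106
Maximum is wine→salt→grain→wine at 1.1397; arbitrage exists.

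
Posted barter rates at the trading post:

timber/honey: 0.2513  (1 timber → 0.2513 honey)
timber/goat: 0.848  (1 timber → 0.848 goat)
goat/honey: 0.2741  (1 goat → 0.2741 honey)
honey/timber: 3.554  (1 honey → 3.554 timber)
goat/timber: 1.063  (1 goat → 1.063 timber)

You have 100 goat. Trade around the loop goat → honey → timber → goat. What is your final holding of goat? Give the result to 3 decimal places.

82.608

100 goat × 0.2741 = 27.41 honey
27.41 honey × 3.554 = 97.41514 timber
97.41514 timber × 0.848 = 82.60803872 goat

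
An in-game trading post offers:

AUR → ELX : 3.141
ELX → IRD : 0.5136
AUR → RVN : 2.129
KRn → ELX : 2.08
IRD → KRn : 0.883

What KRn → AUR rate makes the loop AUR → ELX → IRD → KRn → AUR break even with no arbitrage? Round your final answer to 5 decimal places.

0.70201

Known legs of the cycle: 3.141 × 0.5136 × 0.883 = 1.4244711408
For no arbitrage the full-cycle product must be 1, so the missing rate is 1 / 1.4244711408 ≈ 0.7020149.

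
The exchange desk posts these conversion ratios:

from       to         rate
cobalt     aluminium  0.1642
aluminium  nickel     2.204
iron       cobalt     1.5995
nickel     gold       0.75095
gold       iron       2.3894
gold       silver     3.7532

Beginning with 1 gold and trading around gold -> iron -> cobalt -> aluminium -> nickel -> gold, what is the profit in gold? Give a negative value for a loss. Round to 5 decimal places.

1 gold × 2.3894 = 2.3894 iron
2.3894 iron × 1.5995 = 3.8218453 cobalt
3.8218453 cobalt × 0.1642 = 0.62754699826 aluminium
0.62754699826 aluminium × 2.204 = 1.38311358416504 nickel
1.38311358416504 nickel × 0.75095 = 1.038649146028736788 gold
Net change: 1.038649146028736788 − 1 = 0.038649146028736788 gold

0.03865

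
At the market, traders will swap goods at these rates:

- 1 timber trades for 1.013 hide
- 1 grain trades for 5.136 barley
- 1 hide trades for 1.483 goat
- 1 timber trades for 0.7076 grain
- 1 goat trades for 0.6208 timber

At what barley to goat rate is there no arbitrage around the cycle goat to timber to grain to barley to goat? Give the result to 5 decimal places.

0.44324

Known legs of the cycle: 0.6208 × 0.7076 × 5.136 = 2.25613221888
For no arbitrage the full-cycle product must be 1, so the missing rate is 1 / 2.25613221888 ≈ 0.4432364.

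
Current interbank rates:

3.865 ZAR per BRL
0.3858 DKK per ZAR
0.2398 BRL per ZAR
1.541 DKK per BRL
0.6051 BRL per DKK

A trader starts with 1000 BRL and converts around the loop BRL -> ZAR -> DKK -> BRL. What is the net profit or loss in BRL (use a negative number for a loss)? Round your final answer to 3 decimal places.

1000 BRL × 3.865 = 3865 ZAR
3865 ZAR × 0.3858 = 1491.117 DKK
1491.117 DKK × 0.6051 = 902.2748967 BRL
Net change: 902.2748967 − 1000 = -97.7251033 BRL

-97.725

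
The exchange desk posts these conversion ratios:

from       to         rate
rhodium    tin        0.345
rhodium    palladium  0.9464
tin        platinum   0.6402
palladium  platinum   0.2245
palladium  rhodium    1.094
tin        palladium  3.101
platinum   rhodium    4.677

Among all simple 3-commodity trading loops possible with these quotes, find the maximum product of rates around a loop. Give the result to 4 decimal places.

tin→palladium→rhodium→tin: 3.101 × 1.094 × 0.345 = 1.17041
platinum→rhodium→tin→platinum: 4.677 × 0.345 × 0.6402 = 1.03300
platinum→rhodium→palladium→platinum: 4.677 × 0.9464 × 0.2245 = 0.99371
Maximum is tin→palladium→rhodium→tin at 1.1704; arbitrage exists.

1.1704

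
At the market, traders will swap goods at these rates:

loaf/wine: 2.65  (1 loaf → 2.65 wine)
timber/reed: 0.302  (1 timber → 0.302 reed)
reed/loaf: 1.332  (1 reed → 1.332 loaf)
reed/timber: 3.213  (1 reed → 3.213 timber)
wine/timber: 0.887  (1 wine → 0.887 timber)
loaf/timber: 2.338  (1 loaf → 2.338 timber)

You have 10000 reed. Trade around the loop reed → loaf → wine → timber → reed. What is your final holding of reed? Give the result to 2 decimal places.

9455.42

10000 reed × 1.332 = 13320 loaf
13320 loaf × 2.65 = 35298 wine
35298 wine × 0.887 = 31309.326 timber
31309.326 timber × 0.302 = 9455.416452 reed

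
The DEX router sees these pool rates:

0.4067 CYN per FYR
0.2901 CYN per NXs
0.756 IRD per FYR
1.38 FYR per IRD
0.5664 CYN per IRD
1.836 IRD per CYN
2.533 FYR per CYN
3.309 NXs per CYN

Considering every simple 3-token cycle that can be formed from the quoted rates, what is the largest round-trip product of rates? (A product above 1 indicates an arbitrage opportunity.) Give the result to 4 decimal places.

1.0846

CYN→FYR→IRD→CYN: 2.533 × 0.756 × 0.5664 = 1.08463
CYN→IRD→FYR→CYN: 1.836 × 1.38 × 0.4067 = 1.03045
Maximum is CYN→FYR→IRD→CYN at 1.0846; arbitrage exists.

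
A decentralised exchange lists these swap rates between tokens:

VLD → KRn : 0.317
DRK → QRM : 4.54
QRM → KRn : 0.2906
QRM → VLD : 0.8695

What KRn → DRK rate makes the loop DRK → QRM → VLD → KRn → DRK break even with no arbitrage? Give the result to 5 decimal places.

Known legs of the cycle: 4.54 × 0.8695 × 0.317 = 1.25136701
For no arbitrage the full-cycle product must be 1, so the missing rate is 1 / 1.25136701 ≈ 0.7991261.

0.79913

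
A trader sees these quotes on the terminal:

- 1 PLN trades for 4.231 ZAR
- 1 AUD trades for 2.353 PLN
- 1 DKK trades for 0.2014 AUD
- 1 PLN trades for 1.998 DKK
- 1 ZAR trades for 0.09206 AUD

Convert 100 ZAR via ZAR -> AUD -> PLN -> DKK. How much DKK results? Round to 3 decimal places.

100 ZAR × 0.09206 = 9.206 AUD
9.206 AUD × 2.353 = 21.661718 PLN
21.661718 PLN × 1.998 = 43.280112564 DKK

43.280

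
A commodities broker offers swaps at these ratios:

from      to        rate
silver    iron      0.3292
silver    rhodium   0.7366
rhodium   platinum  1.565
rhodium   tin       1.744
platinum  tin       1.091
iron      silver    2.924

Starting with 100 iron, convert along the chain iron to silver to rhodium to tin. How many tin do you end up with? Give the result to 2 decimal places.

375.63

100 iron × 2.924 = 292.4 silver
292.4 silver × 0.7366 = 215.38184 rhodium
215.38184 rhodium × 1.744 = 375.62592896 tin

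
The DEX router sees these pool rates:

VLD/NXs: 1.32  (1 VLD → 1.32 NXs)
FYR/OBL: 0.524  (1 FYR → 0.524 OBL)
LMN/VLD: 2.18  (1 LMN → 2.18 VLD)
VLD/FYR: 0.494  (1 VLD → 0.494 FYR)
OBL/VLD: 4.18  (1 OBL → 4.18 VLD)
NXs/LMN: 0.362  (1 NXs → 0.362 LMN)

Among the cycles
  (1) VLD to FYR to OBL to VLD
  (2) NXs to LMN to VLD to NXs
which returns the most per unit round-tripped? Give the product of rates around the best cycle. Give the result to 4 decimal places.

(1) 0.494 × 0.524 × 4.18 = 1.08202
(2) 0.362 × 2.18 × 1.32 = 1.04169
Highest is cycle (1) at 1.0820 (>1, arbitrage).

1.0820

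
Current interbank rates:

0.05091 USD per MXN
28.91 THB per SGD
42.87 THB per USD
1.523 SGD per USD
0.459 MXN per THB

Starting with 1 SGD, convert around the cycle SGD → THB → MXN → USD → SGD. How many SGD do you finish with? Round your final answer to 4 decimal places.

1 SGD × 28.91 = 28.91 THB
28.91 THB × 0.459 = 13.26969 MXN
13.26969 MXN × 0.05091 = 0.6755599179 USD
0.6755599179 USD × 1.523 = 1.0288777549617 SGD

1.0289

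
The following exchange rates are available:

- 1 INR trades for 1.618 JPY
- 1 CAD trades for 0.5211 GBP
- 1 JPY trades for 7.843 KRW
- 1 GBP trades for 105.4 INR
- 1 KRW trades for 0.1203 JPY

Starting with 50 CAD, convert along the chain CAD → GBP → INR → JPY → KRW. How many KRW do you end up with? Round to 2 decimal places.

50 CAD × 0.5211 = 26.055 GBP
26.055 GBP × 105.4 = 2746.197 INR
2746.197 INR × 1.618 = 4443.346746 JPY
4443.346746 JPY × 7.843 = 34849.168528878 KRW

34849.17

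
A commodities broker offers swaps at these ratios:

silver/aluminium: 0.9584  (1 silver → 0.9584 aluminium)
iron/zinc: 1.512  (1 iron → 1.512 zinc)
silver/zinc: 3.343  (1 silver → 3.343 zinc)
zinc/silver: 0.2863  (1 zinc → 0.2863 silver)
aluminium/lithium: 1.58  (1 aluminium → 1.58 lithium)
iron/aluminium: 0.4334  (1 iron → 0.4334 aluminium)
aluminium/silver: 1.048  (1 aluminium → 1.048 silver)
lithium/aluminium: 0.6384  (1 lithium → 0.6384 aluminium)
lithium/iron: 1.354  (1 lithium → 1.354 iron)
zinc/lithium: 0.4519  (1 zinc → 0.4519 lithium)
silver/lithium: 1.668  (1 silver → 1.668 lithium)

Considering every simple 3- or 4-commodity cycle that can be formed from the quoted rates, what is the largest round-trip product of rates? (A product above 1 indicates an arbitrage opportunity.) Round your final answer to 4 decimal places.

1.1160

silver→lithium→aluminium→silver: 1.668 × 0.6384 × 1.048 = 1.11596
silver→lithium→iron→aluminium→silver: 1.668 × 1.354 × 0.4334 × 1.048 = 1.02581
zinc→lithium→aluminium→silver→zinc: 0.4519 × 0.6384 × 1.048 × 3.343 = 1.01072
zinc→silver→lithium→iron→zinc: 0.2863 × 1.668 × 1.354 × 1.512 = 0.97766
iron→aluminium→lithium→iron: 0.4334 × 1.58 × 1.354 = 0.92718
zinc→lithium→iron→zinc: 0.4519 × 1.354 × 1.512 = 0.92515
Maximum is silver→lithium→aluminium→silver at 1.1160; arbitrage exists.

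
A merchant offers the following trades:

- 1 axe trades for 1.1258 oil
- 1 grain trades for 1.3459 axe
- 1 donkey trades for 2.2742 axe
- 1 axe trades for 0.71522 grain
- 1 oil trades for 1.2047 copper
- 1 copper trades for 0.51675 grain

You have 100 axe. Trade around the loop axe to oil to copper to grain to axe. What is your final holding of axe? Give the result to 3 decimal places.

94.326

100 axe × 1.1258 = 112.58 oil
112.58 oil × 1.2047 = 135.625126 copper
135.625126 copper × 0.51675 = 70.0842838605 grain
70.0842838605 grain × 1.3459 = 94.32643764784695 axe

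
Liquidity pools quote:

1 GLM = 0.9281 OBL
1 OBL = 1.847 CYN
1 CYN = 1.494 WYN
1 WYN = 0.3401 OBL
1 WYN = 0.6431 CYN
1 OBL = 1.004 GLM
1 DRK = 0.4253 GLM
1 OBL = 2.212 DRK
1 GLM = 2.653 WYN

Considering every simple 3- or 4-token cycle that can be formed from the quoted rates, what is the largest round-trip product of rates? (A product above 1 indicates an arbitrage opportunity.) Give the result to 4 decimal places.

0.9385

WYN→OBL→CYN→WYN: 0.3401 × 1.847 × 1.494 = 0.93848
WYN→OBL→GLM→WYN: 0.3401 × 1.004 × 2.653 = 0.90589
OBL→DRK→GLM→OBL: 2.212 × 0.4253 × 0.9281 = 0.87312
WYN→OBL→DRK→GLM→WYN: 0.3401 × 2.212 × 0.4253 × 2.653 = 0.84884
Maximum is WYN→OBL→CYN→WYN at 0.9385; no arbitrage — every cycle loses value.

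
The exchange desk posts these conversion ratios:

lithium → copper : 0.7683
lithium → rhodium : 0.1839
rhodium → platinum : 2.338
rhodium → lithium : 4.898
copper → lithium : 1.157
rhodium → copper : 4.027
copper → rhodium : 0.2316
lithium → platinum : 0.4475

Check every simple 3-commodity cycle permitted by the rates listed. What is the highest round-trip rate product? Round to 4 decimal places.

0.8715

copper→rhodium→lithium→copper: 0.2316 × 4.898 × 0.7683 = 0.87154
copper→lithium→rhodium→copper: 1.157 × 0.1839 × 4.027 = 0.85683
Maximum is copper→rhodium→lithium→copper at 0.8715; no arbitrage — every cycle loses value.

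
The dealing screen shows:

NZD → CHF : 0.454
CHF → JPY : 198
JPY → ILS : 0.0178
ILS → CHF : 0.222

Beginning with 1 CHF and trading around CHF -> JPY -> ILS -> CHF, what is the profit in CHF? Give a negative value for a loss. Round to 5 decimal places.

1 CHF × 198 = 198 JPY
198 JPY × 0.0178 = 3.5244 ILS
3.5244 ILS × 0.222 = 0.7824168 CHF
Net change: 0.7824168 − 1 = -0.2175832 CHF

-0.21758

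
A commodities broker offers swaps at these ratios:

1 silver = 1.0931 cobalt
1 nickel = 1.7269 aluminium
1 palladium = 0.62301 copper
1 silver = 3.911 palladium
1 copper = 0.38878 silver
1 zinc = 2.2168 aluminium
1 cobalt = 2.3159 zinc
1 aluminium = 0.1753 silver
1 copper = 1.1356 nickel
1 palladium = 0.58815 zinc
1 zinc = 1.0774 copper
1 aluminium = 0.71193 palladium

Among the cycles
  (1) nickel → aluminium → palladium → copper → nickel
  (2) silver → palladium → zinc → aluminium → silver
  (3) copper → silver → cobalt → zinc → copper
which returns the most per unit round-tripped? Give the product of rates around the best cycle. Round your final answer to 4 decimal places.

(1) 1.7269 × 0.71193 × 0.62301 × 1.1356 = 0.86981
(2) 3.911 × 0.58815 × 2.2168 × 0.1753 = 0.89389
(3) 0.38878 × 1.0931 × 2.3159 × 1.0774 = 1.06038
Highest is cycle (3) at 1.0604 (>1, arbitrage).

1.0604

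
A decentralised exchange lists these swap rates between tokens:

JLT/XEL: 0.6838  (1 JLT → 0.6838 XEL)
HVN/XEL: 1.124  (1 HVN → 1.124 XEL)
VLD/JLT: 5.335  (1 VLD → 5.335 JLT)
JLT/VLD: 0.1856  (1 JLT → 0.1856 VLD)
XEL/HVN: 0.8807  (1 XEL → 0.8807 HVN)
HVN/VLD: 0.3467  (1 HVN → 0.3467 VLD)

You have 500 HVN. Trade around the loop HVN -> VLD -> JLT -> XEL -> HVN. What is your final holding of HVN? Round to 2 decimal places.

500 HVN × 0.3467 = 173.35 VLD
173.35 VLD × 5.335 = 924.82225 JLT
924.82225 JLT × 0.6838 = 632.39345455 XEL
632.39345455 XEL × 0.8807 = 556.948915422185 HVN

556.95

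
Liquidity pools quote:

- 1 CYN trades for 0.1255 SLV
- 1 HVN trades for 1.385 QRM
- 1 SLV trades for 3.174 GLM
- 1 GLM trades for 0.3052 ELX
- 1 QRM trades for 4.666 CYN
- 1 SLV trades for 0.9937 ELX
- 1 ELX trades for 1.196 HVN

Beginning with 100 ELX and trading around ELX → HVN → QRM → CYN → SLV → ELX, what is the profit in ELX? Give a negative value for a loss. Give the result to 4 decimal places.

-3.6116

100 ELX × 1.196 = 119.6 HVN
119.6 HVN × 1.385 = 165.646 QRM
165.646 QRM × 4.666 = 772.904236 CYN
772.904236 CYN × 0.1255 = 96.999481618 SLV
96.999481618 SLV × 0.9937 = 96.3883848838066 ELX
Net change: 96.3883848838066 − 100 = -3.6116151161934 ELX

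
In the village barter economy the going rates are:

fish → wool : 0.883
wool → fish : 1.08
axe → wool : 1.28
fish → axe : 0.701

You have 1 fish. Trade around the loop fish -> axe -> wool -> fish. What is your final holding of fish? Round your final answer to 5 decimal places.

0.96906

1 fish × 0.701 = 0.701 axe
0.701 axe × 1.28 = 0.89728 wool
0.89728 wool × 1.08 = 0.9690624 fish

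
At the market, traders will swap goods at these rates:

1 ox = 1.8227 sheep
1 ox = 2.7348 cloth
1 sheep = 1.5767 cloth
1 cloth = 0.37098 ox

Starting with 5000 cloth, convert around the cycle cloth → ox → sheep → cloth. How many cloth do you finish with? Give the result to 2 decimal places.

5330.71

5000 cloth × 0.37098 = 1854.9 ox
1854.9 ox × 1.8227 = 3380.92623 sheep
3380.92623 sheep × 1.5767 = 5330.706386841 cloth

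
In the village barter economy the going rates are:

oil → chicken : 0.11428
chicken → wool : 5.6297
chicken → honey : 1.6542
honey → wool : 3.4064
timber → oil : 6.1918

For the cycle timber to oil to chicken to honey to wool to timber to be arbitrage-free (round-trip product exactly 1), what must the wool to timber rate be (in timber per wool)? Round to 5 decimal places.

Known legs of the cycle: 6.1918 × 0.11428 × 1.6542 × 3.4064 = 3.98722562847389952
For no arbitrage the full-cycle product must be 1, so the missing rate is 1 / 3.98722562847389952 ≈ 0.2508010.

0.25080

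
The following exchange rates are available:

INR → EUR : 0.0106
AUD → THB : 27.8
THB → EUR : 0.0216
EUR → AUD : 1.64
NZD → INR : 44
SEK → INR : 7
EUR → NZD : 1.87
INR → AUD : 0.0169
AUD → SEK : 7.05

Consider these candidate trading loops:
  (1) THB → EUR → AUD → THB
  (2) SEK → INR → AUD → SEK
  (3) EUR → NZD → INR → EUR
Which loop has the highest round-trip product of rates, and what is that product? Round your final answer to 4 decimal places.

(1) 0.0216 × 1.64 × 27.8 = 0.98479
(2) 7 × 0.0169 × 7.05 = 0.83402
(3) 1.87 × 44 × 0.0106 = 0.87217
Highest is cycle (1) at 0.9848 (≤1, no arbitrage).

0.9848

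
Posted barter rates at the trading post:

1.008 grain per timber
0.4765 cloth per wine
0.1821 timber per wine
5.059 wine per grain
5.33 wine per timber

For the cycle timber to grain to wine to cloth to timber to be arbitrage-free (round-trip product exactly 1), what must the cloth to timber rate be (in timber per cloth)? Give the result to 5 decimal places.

Known legs of the cycle: 1.008 × 5.059 × 0.4765 = 2.429898408
For no arbitrage the full-cycle product must be 1, so the missing rate is 1 / 2.429898408 ≈ 0.4115398.

0.41154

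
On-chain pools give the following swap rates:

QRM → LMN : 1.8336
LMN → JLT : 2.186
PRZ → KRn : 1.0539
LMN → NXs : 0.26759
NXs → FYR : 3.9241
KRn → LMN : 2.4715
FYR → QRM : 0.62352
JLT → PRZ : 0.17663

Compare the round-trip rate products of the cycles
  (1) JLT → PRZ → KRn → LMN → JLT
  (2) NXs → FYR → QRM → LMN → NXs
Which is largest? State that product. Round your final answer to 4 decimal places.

(1) 0.17663 × 1.0539 × 2.4715 × 2.186 = 1.00571
(2) 3.9241 × 0.62352 × 1.8336 × 0.26759 = 1.20051
Highest is cycle (2) at 1.2005 (>1, arbitrage).

1.2005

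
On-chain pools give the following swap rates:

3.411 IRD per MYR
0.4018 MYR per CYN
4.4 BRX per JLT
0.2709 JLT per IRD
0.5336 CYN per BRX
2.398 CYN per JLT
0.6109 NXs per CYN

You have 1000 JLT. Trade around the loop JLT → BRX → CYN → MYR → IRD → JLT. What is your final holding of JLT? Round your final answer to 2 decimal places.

871.70

1000 JLT × 4.4 = 4400 BRX
4400 BRX × 0.5336 = 2347.84 CYN
2347.84 CYN × 0.4018 = 943.362112 MYR
943.362112 MYR × 3.411 = 3217.808164032 IRD
3217.808164032 IRD × 0.2709 = 871.7042316362688 JLT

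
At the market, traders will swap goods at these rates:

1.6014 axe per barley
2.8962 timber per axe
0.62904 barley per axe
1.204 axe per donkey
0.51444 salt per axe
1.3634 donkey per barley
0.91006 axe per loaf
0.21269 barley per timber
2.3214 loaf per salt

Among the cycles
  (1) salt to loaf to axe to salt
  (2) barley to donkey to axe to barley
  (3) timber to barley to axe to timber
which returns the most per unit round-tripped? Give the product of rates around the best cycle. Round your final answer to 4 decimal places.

(1) 2.3214 × 0.91006 × 0.51444 = 1.08681
(2) 1.3634 × 1.204 × 0.62904 = 1.03259
(3) 0.21269 × 1.6014 × 2.8962 = 0.98645
Highest is cycle (1) at 1.0868 (>1, arbitrage).

1.0868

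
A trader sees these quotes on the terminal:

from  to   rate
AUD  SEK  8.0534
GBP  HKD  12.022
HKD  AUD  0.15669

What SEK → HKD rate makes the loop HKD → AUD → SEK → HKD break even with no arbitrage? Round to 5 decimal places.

0.79246

Known legs of the cycle: 0.15669 × 8.0534 = 1.261887246
For no arbitrage the full-cycle product must be 1, so the missing rate is 1 / 1.261887246 ≈ 0.7924638.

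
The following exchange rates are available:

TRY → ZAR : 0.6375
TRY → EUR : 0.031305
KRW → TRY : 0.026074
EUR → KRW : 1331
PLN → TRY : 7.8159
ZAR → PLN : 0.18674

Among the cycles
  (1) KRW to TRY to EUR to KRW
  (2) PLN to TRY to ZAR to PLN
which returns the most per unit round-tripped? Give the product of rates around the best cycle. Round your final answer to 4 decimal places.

(1) 0.026074 × 0.031305 × 1331 = 1.08642
(2) 7.8159 × 0.6375 × 0.18674 = 0.93046
Highest is cycle (1) at 1.0864 (>1, arbitrage).

1.0864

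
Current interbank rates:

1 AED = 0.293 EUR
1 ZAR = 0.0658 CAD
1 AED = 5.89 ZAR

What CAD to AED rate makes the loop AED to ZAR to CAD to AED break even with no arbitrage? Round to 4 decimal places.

Known legs of the cycle: 5.89 × 0.0658 = 0.387562
For no arbitrage the full-cycle product must be 1, so the missing rate is 1 / 0.387562 ≈ 2.580232.

2.5802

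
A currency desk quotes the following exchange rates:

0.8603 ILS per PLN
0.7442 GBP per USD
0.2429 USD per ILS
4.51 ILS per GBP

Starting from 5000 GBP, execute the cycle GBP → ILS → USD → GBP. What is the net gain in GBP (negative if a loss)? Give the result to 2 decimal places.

5000 GBP × 4.51 = 22550 ILS
22550 ILS × 0.2429 = 5477.395 USD
5477.395 USD × 0.7442 = 4076.277359 GBP
Net change: 4076.277359 − 5000 = -923.722641 GBP

-923.72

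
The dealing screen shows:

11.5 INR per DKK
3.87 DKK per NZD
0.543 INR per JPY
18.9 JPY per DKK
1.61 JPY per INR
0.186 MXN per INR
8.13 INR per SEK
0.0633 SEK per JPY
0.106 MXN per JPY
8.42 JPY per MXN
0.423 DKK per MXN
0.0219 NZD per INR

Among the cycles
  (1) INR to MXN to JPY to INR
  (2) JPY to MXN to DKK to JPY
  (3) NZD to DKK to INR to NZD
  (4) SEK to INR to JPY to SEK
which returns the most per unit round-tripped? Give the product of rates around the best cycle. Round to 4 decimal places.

(1) 0.186 × 8.42 × 0.543 = 0.85040
(2) 0.106 × 0.423 × 18.9 = 0.84744
(3) 3.87 × 11.5 × 0.0219 = 0.97466
(4) 8.13 × 1.61 × 0.0633 = 0.82855
Highest is cycle (3) at 0.9747 (≤1, no arbitrage).

0.9747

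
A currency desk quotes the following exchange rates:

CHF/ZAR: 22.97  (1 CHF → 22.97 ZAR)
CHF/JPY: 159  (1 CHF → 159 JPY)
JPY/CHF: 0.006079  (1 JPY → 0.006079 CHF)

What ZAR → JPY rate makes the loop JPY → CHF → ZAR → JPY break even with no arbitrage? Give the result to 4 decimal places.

7.1615

Known legs of the cycle: 0.006079 × 22.97 = 0.13963463
For no arbitrage the full-cycle product must be 1, so the missing rate is 1 / 0.13963463 ≈ 7.161547.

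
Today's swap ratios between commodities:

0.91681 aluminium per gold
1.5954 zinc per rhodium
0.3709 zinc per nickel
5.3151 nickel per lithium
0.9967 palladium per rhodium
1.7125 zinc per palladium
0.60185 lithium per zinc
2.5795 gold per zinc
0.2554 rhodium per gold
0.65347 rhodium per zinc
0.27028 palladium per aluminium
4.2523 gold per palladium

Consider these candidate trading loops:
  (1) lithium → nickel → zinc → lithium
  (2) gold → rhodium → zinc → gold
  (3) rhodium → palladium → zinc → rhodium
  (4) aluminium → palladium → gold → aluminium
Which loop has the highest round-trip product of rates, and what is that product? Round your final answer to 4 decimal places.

(1) 5.3151 × 0.3709 × 0.60185 = 1.18647
(2) 0.2554 × 1.5954 × 2.5795 = 1.05106
(3) 0.9967 × 1.7125 × 0.65347 = 1.11537
(4) 0.27028 × 4.2523 × 0.91681 = 1.05370
Highest is cycle (1) at 1.1865 (>1, arbitrage).

1.1865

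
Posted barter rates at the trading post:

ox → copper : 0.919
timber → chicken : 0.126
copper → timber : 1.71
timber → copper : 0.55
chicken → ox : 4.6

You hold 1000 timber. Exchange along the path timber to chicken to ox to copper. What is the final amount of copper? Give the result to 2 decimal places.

532.65

1000 timber × 0.126 = 126 chicken
126 chicken × 4.6 = 579.6 ox
579.6 ox × 0.919 = 532.6524 copper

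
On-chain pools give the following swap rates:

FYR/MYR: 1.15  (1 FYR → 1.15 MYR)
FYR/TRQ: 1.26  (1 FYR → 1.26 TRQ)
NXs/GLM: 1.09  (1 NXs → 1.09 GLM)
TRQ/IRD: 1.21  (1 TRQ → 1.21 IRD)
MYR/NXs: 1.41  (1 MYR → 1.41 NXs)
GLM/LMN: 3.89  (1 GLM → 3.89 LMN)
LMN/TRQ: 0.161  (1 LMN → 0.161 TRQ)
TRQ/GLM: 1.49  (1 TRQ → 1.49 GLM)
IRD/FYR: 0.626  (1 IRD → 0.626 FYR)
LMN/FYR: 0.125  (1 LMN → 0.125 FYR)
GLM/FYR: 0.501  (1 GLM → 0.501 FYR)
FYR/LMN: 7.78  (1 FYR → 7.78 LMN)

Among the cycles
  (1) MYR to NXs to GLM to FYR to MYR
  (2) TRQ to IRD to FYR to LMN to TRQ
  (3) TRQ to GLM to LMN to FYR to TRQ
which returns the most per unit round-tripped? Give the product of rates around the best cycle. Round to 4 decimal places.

(1) 1.41 × 1.09 × 0.501 × 1.15 = 0.88548
(2) 1.21 × 0.626 × 7.78 × 0.161 = 0.94878
(3) 1.49 × 3.89 × 0.125 × 1.26 = 0.91289
Highest is cycle (2) at 0.9488 (≤1, no arbitrage).

0.9488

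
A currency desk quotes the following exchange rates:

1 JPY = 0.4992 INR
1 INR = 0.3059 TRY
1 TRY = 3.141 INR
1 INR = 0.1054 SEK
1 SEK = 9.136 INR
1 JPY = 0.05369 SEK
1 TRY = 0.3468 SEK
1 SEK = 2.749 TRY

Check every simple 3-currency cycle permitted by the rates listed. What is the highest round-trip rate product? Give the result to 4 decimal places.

0.9692

SEK→INR→TRY→SEK: 9.136 × 0.3059 × 0.3468 = 0.96920
SEK→TRY→INR→SEK: 2.749 × 3.141 × 0.1054 = 0.91009
Maximum is SEK→INR→TRY→SEK at 0.9692; no arbitrage — every cycle loses value.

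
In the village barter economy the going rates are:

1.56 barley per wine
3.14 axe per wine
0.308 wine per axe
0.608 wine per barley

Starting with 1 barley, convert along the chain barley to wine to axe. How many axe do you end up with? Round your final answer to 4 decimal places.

1.9091

1 barley × 0.608 = 0.608 wine
0.608 wine × 3.14 = 1.90912 axe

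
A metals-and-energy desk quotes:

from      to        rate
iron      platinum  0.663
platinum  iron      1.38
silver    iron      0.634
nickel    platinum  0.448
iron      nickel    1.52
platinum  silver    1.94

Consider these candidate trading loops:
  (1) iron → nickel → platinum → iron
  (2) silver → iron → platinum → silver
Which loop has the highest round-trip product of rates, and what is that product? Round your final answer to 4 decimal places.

(1) 1.52 × 0.448 × 1.38 = 0.93972
(2) 0.634 × 0.663 × 1.94 = 0.81546
Highest is cycle (1) at 0.9397 (≤1, no arbitrage).

0.9397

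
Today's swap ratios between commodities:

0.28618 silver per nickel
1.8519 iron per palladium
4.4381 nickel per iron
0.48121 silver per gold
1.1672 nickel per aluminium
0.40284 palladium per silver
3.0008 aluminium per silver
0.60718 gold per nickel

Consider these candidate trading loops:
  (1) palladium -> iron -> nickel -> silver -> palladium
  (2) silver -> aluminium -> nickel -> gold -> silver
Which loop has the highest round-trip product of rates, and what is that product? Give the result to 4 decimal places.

1.0234

(1) 1.8519 × 4.4381 × 0.28618 × 0.40284 = 0.94752
(2) 3.0008 × 1.1672 × 0.60718 × 0.48121 = 1.02337
Highest is cycle (2) at 1.0234 (>1, arbitrage).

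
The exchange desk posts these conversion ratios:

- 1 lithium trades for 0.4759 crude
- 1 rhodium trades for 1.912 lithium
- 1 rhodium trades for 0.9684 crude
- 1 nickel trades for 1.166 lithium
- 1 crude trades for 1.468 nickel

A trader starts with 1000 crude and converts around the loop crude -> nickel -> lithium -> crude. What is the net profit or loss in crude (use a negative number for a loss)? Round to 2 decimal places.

-185.41

1000 crude × 1.468 = 1468 nickel
1468 nickel × 1.166 = 1711.688 lithium
1711.688 lithium × 0.4759 = 814.5923192 crude
Net change: 814.5923192 − 1000 = -185.4076808 crude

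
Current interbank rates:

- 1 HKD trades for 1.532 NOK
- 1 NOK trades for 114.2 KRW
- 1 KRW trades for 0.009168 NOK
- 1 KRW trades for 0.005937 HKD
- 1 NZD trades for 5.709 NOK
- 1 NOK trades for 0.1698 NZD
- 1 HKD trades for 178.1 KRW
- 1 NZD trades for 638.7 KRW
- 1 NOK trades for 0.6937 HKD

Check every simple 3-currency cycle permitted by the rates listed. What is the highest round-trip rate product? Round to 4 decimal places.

1.1327

HKD→KRW→NOK→HKD: 178.1 × 0.009168 × 0.6937 = 1.13269
HKD→NOK→KRW→HKD: 1.532 × 114.2 × 0.005937 = 1.03870
NZD→KRW→NOK→NZD: 638.7 × 0.009168 × 0.1698 = 0.99428
Maximum is HKD→KRW→NOK→HKD at 1.1327; arbitrage exists.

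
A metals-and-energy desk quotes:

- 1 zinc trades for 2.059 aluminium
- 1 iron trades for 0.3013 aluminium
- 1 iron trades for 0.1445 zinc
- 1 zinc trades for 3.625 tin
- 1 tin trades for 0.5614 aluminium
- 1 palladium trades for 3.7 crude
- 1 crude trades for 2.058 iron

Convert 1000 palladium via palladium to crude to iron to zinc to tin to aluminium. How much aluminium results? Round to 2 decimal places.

2239.21

1000 palladium × 3.7 = 3700 crude
3700 crude × 2.058 = 7614.6 iron
7614.6 iron × 0.1445 = 1100.3097 zinc
1100.3097 zinc × 3.625 = 3988.6226625 tin
3988.6226625 tin × 0.5614 = 2239.2127627275 aluminium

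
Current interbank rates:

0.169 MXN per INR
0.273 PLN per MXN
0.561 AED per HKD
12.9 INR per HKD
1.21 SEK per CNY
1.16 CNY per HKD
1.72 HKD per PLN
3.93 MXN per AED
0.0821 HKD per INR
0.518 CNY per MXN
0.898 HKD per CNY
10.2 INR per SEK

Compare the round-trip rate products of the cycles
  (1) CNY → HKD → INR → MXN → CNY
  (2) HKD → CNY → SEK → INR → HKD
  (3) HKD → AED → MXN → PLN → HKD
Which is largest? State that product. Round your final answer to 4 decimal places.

(1) 0.898 × 12.9 × 0.169 × 0.518 = 1.01410
(2) 1.16 × 1.21 × 10.2 × 0.0821 = 1.17540
(3) 0.561 × 3.93 × 0.273 × 1.72 = 1.03525
Highest is cycle (2) at 1.1754 (>1, arbitrage).

1.1754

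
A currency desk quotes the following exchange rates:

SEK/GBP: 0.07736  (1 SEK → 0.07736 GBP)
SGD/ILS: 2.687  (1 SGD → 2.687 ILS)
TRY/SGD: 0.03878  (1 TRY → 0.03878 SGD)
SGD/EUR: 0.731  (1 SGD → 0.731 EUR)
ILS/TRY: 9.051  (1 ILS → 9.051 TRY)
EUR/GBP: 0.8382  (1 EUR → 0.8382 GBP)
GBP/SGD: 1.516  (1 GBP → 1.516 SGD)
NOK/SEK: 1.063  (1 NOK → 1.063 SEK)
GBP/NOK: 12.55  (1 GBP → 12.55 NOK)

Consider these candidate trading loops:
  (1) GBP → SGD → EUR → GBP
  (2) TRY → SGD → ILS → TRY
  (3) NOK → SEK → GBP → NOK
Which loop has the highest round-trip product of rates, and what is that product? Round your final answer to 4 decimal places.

1.0320

(1) 1.516 × 0.731 × 0.8382 = 0.92889
(2) 0.03878 × 2.687 × 9.051 = 0.94313
(3) 1.063 × 0.07736 × 12.55 = 1.03203
Highest is cycle (3) at 1.0320 (>1, arbitrage).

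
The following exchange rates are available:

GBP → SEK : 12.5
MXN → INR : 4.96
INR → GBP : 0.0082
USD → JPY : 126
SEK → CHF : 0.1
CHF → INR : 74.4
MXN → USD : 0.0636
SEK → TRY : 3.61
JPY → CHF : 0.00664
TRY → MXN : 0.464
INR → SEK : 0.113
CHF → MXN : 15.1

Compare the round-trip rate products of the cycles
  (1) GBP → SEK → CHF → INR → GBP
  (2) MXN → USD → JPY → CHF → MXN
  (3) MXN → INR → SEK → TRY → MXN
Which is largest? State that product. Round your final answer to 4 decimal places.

(1) 12.5 × 0.1 × 74.4 × 0.0082 = 0.76260
(2) 0.0636 × 126 × 0.00664 × 15.1 = 0.80348
(3) 4.96 × 0.113 × 3.61 × 0.464 = 0.93883
Highest is cycle (3) at 0.9388 (≤1, no arbitrage).

0.9388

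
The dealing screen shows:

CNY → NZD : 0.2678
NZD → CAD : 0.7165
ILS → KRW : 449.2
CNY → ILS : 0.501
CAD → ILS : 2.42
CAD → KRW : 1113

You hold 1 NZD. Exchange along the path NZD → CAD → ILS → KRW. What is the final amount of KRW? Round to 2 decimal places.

778.88

1 NZD × 0.7165 = 0.7165 CAD
0.7165 CAD × 2.42 = 1.73393 ILS
1.73393 ILS × 449.2 = 778.881356 KRW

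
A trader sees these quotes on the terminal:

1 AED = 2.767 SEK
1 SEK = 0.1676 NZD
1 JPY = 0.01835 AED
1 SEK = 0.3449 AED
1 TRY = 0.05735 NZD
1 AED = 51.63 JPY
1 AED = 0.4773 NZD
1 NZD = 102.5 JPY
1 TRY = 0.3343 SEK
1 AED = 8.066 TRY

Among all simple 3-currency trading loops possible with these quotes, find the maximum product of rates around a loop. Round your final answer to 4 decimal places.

AED→TRY→SEK→AED: 8.066 × 0.3343 × 0.3449 = 0.93001
AED→NZD→JPY→AED: 0.4773 × 102.5 × 0.01835 = 0.89774
Maximum is AED→TRY→SEK→AED at 0.9300; no arbitrage — every cycle loses value.

0.9300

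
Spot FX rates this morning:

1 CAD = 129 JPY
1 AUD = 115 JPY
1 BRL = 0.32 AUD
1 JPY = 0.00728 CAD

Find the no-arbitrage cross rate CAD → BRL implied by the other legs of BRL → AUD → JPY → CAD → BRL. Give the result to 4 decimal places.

Known legs of the cycle: 0.32 × 115 × 0.00728 = 0.267904
For no arbitrage the full-cycle product must be 1, so the missing rate is 1 / 0.267904 ≈ 3.732680.

3.7327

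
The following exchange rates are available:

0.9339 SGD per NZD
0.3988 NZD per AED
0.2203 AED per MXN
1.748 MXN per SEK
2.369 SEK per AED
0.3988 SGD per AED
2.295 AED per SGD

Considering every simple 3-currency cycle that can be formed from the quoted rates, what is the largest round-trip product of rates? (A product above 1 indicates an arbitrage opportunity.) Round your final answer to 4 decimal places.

SEK→MXN→AED→SEK: 1.748 × 0.2203 × 2.369 = 0.91226
SGD→AED→NZD→SGD: 2.295 × 0.3988 × 0.9339 = 0.85475
Maximum is SEK→MXN→AED→SEK at 0.9123; no arbitrage — every cycle loses value.

0.9123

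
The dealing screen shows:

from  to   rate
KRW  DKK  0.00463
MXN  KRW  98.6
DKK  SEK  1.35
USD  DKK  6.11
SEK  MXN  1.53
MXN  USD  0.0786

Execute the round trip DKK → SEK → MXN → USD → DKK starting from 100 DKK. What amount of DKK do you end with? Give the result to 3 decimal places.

100 DKK × 1.35 = 135 SEK
135 SEK × 1.53 = 206.55 MXN
206.55 MXN × 0.0786 = 16.23483 USD
16.23483 USD × 6.11 = 99.1948113 DKK

99.195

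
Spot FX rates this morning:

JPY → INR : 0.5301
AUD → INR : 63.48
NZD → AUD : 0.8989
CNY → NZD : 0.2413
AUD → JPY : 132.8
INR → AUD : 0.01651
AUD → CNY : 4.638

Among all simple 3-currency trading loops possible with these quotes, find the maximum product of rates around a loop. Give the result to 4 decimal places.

AUD→JPY→INR→AUD: 132.8 × 0.5301 × 0.01651 = 1.16226
CNY→NZD→AUD→CNY: 0.2413 × 0.8989 × 4.638 = 1.00600
Maximum is AUD→JPY→INR→AUD at 1.1623; arbitrage exists.

1.1623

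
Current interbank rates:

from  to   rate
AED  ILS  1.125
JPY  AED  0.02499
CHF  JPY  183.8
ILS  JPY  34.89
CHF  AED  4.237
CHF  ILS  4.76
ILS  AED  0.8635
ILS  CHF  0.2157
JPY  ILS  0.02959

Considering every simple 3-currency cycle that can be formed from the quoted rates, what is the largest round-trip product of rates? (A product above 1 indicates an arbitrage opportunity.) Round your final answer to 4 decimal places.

1.1731

CHF→JPY→ILS→CHF: 183.8 × 0.02959 × 0.2157 = 1.17312
CHF→AED→ILS→CHF: 4.237 × 1.125 × 0.2157 = 1.02816
AED→ILS→JPY→AED: 1.125 × 34.89 × 0.02499 = 0.98089
Maximum is CHF→JPY→ILS→CHF at 1.1731; arbitrage exists.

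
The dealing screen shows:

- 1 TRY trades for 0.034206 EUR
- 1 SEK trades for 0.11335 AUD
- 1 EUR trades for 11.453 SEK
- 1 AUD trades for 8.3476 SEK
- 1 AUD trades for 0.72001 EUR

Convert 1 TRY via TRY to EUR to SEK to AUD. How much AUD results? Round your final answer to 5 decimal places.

1 TRY × 0.034206 = 0.034206 EUR
0.034206 EUR × 11.453 = 0.391761318 SEK
0.391761318 SEK × 0.11335 = 0.0444061453953 AUD

0.04441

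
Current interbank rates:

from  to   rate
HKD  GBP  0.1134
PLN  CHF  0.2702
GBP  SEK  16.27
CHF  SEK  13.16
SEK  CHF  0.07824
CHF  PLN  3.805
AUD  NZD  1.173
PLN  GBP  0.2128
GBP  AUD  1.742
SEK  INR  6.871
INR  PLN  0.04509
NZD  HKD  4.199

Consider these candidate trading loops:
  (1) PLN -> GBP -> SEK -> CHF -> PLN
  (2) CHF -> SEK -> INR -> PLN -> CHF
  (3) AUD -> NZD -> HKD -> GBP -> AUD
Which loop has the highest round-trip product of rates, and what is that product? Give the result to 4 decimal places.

(1) 0.2128 × 16.27 × 0.07824 × 3.805 = 1.03072
(2) 13.16 × 6.871 × 0.04509 × 0.2702 = 1.10164
(3) 1.173 × 4.199 × 0.1134 × 1.742 = 0.97298
Highest is cycle (2) at 1.1016 (>1, arbitrage).

1.1016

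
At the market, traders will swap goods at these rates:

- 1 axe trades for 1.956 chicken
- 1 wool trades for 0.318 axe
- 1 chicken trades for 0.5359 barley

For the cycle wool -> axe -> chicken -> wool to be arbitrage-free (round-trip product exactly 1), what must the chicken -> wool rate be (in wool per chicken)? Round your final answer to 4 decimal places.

1.6077

Known legs of the cycle: 0.318 × 1.956 = 0.622008
For no arbitrage the full-cycle product must be 1, so the missing rate is 1 / 0.622008 ≈ 1.607696.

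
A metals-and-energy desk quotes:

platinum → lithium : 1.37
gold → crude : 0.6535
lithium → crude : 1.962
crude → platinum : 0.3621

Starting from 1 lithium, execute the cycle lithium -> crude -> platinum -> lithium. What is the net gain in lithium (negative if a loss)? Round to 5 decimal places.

-0.02670

1 lithium × 1.962 = 1.962 crude
1.962 crude × 0.3621 = 0.7104402 platinum
0.7104402 platinum × 1.37 = 0.973303074 lithium
Net change: 0.973303074 − 1 = -0.026696926 lithium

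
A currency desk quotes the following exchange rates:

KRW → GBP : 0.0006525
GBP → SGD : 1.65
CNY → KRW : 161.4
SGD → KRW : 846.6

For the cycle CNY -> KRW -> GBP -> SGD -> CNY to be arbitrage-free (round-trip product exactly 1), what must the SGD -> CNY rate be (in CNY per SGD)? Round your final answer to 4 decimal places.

Known legs of the cycle: 161.4 × 0.0006525 × 1.65 = 0.173767275
For no arbitrage the full-cycle product must be 1, so the missing rate is 1 / 0.173767275 ≈ 5.754824.

5.7548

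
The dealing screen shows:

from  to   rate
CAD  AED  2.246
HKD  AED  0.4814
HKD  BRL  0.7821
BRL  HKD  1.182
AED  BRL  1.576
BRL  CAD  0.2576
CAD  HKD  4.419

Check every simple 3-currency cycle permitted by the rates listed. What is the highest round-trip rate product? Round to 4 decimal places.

0.9118

CAD→AED→BRL→CAD: 2.246 × 1.576 × 0.2576 = 0.91183
HKD→AED→BRL→HKD: 0.4814 × 1.576 × 1.182 = 0.89677
CAD→HKD→BRL→CAD: 4.419 × 0.7821 × 0.2576 = 0.89029
Maximum is CAD→AED→BRL→CAD at 0.9118; no arbitrage — every cycle loses value.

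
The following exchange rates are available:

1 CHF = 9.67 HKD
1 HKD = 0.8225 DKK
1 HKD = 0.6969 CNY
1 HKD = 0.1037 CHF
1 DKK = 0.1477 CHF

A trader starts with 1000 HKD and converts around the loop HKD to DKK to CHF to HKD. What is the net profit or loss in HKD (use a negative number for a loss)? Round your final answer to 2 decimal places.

174.74

1000 HKD × 0.8225 = 822.5 DKK
822.5 DKK × 0.1477 = 121.48325 CHF
121.48325 CHF × 9.67 = 1174.7430275 HKD
Net change: 1174.7430275 − 1000 = 174.7430275 HKD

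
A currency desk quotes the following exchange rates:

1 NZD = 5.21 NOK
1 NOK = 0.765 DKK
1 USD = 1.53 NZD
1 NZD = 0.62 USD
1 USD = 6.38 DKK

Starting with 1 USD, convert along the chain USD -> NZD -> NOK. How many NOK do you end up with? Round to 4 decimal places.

7.9713

1 USD × 1.53 = 1.53 NZD
1.53 NZD × 5.21 = 7.9713 NOK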